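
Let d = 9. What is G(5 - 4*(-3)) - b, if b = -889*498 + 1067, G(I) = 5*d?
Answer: 441700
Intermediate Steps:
G(I) = 45 (G(I) = 5*9 = 45)
b = -441655 (b = -442722 + 1067 = -441655)
G(5 - 4*(-3)) - b = 45 - 1*(-441655) = 45 + 441655 = 441700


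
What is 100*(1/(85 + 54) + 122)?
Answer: 1695900/139 ≈ 12201.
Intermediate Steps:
100*(1/(85 + 54) + 122) = 100*(1/139 + 122) = 100*(16959/139) = 1695900/139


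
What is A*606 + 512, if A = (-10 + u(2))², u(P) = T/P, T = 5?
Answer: 69199/2 ≈ 34600.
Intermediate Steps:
u(P) = 5/P
A = 225/4 (A = (-10 + 5/2)² = (-15/2)² = 225/4 ≈ 56.250)
A*606 + 512 = (225/4)*606 + 512 = 68175/2 + 512 = 69199/2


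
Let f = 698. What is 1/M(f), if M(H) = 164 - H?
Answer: -1/534 ≈ -0.0018727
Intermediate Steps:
1/M(f) = 1/(164 - 1*698) = 1/(164 - 698) = 1/(-534) = -1/534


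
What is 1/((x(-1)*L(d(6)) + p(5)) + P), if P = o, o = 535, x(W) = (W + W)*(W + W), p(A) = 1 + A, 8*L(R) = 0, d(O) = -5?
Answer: 1/541 ≈ 0.0018484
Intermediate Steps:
L(R) = 0 (L(R) = (⅛)*0 = 0)
x(W) = 4*W² (x(W) = (2*W)*(2*W) = 4*W²)
P = 535
1/((x(-1)*L(d(6)) + p(5)) + P) = 1/(((4*(-1)²)*0 + (1 + 5)) + 535) = 1/(((4*1)*0 + 6) + 535) = 1/((4*0 + 6) + 535) = 1/((0 + 6) + 535) = 1/(6 + 535) = 1/541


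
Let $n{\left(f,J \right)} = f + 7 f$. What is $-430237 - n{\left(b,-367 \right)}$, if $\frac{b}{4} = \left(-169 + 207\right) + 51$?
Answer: $-433085$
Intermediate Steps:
$b = 356$ ($b = 4 \left(\left(-169 + 207\right) + 51\right) = 4 \left(38 + 51\right) = 4 \cdot 89 = 356$)
$n{\left(f,J \right)} = 8 f$
$-430237 - n{\left(b,-367 \right)} = -430237 - 8 \cdot 356 = -430237 - 2848 = -433085$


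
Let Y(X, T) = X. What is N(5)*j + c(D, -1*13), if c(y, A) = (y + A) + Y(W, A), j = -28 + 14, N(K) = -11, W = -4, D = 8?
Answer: 145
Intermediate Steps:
j = -14
c(y, A) = -4 + A + y (c(y, A) = (y + A) - 4 = (A + y) - 4 = -4 + A + y)
N(5)*j + c(D, -1*13) = -11*(-14) + (-4 - 1*13 + 8) = 154 + (-4 - 13 + 8) = 154 - 9 = 145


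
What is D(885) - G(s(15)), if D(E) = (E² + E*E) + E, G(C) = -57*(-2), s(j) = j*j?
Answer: 1567221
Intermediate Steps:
s(j) = j²
G(C) = 114
D(E) = E + 2*E² (D(E) = (E² + E²) + E = 2*E² + E = E + 2*E²)
D(885) - G(s(15)) = 885*(1 + 2*885) - 1*114 = 885*(1 + 1770) - 114 = 885*1771 - 114 = 1567335 - 114 = 1567221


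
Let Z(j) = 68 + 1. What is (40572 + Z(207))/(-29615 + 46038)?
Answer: 40641/16423 ≈ 2.4746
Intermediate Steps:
Z(j) = 69
(40572 + Z(207))/(-29615 + 46038) = (40572 + 69)/(-29615 + 46038) = 40641/16423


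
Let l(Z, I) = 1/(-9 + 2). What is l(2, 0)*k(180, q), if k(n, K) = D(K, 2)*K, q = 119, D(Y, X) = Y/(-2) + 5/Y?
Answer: 14151/14 ≈ 1010.8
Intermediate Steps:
D(Y, X) = 5/Y - Y/2 (D(Y, X) = Y*(-½) + 5/Y = -Y/2 + 5/Y = 5/Y - Y/2)
l(Z, I) = -⅐ (l(Z, I) = 1/(-7) = -⅐)
k(n, K) = K*(5/K - K/2) (k(n, K) = (5/K - K/2)*K = K*(5/K - K/2))
l(2, 0)*k(180, q) = -(5 - ½*119²)/7 = -(5 - ½*14161)/7 = -(5 - 14161/2)/7 = -⅐*(-14151/2) = 14151/14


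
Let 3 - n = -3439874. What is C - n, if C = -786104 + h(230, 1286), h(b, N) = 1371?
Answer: -4224610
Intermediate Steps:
n = 3439877 (n = 3 - 1*(-3439874) = 3 + 3439874 = 3439877)
C = -784733 (C = -786104 + 1371 = -784733)
C - n = -784733 - 1*3439877 = -784733 - 3439877 = -4224610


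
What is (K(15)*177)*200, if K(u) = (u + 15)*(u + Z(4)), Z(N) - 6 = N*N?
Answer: 39294000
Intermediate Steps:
Z(N) = 6 + N² (Z(N) = 6 + N*N = 6 + N²)
K(u) = (15 + u)*(22 + u) (K(u) = (u + 15)*(u + (6 + 4²)) = (15 + u)*(u + (6 + 16)) = (15 + u)*(u + 22) = (15 + u)*(22 + u))
(K(15)*177)*200 = ((330 + 15² + 37*15)*177)*200 = ((330 + 225 + 555)*177)*200 = (1110*177)*200 = 196470*200 = 39294000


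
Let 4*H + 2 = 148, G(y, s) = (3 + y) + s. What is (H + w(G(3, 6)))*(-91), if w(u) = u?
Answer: -8827/2 ≈ -4413.5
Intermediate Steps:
G(y, s) = 3 + s + y
H = 73/2 (H = -1/2 + (1/4)*148 = -1/2 + 37 = 73/2 ≈ 36.500)
(H + w(G(3, 6)))*(-91) = (73/2 + (3 + 6 + 3))*(-91) = (73/2 + 12)*(-91) = (97/2)*(-91) = -8827/2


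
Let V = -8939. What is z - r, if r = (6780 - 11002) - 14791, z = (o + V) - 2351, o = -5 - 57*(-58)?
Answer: 11024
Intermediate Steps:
o = 3301 (o = -5 + 3306 = 3301)
z = -7989 (z = (3301 - 8939) - 2351 = -5638 - 2351 = -7989)
r = -19013 (r = -4222 - 14791 = -19013)
z - r = -7989 - 1*(-19013) = -7989 + 19013 = 11024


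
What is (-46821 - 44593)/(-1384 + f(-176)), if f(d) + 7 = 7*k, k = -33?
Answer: 45707/811 ≈ 56.359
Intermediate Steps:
f(d) = -238 (f(d) = -7 + 7*(-33) = -7 - 231 = -238)
(-46821 - 44593)/(-1384 + f(-176)) = (-46821 - 44593)/(-1384 - 238) = -91414/(-1622) = -91414*(-1/1622) = 45707/811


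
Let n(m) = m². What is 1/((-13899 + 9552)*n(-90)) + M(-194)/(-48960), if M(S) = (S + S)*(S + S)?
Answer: -460135388/149645475 ≈ -3.0748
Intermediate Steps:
M(S) = 4*S² (M(S) = (2*S)*(2*S) = 4*S²)
1/((-13899 + 9552)*n(-90)) + M(-194)/(-48960) = 1/((-13899 + 9552)*((-90)²)) + (4*(-194)²)/(-48960) = 1/(-4347*8100) + (4*37636)*(-1/48960) = -1/4347*1/8100 + 150544*(-1/48960) = -1/35210700 - 9409/3060 = -460135388/149645475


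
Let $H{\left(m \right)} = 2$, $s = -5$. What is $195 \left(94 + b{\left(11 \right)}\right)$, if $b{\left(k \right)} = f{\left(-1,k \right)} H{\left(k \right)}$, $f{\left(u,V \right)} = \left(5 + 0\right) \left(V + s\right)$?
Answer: $30030$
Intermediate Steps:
$f{\left(u,V \right)} = -25 + 5 V$ ($f{\left(u,V \right)} = \left(5 + 0\right) \left(V - 5\right) = 5 \left(-5 + V\right) = -25 + 5 V$)
$b{\left(k \right)} = -50 + 10 k$ ($b{\left(k \right)} = \left(-25 + 5 k\right) 2 = -50 + 10 k$)
$195 \left(94 + b{\left(11 \right)}\right) = 195 \left(94 + \left(-50 + 10 \cdot 11\right)\right) = 195 \left(94 + \left(-50 + 110\right)\right) = 195 \left(94 + 60\right) = 195 \cdot 154 = 30030$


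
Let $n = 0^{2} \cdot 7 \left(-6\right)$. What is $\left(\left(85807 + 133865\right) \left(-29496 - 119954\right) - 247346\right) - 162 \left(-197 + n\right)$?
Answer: $-32830195832$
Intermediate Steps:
$n = 0$ ($n = 0 \cdot 7 \left(-6\right) = 0 \left(-6\right) = 0$)
$\left(\left(85807 + 133865\right) \left(-29496 - 119954\right) - 247346\right) - 162 \left(-197 + n\right) = \left(\left(85807 + 133865\right) \left(-29496 - 119954\right) - 247346\right) - 162 \left(-197 + 0\right) = \left(219672 \left(-149450\right) - 247346\right) - -31914 = \left(-32829980400 - 247346\right) + 31914 = -32830227746 + 31914 = -32830195832$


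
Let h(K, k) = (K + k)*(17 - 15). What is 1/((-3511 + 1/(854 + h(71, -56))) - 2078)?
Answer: -884/4940675 ≈ -0.00017892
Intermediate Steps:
h(K, k) = 2*K + 2*k (h(K, k) = (K + k)*2 = 2*K + 2*k)
1/((-3511 + 1/(854 + h(71, -56))) - 2078) = 1/((-3511 + 1/(854 + (2*71 + 2*(-56)))) - 2078) = 1/((-3511 + 1/(854 + (142 - 112))) - 2078) = 1/((-3511 + 1/(854 + 30)) - 2078) = 1/((-3511 + 1/884) - 2078) = 1/(-3103723/884 - 2078) = 1/(-4940675/884) = -884/4940675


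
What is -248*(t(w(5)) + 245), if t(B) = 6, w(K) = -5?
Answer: -62248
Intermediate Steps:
-248*(t(w(5)) + 245) = -248*(6 + 245) = -248*251 = -62248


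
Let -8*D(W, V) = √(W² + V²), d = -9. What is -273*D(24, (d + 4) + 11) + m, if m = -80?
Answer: -80 + 819*√17/4 ≈ 764.21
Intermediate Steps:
D(W, V) = -√(V² + W²)/8 (D(W, V) = -√(W² + V²)/8 = -√(V² + W²)/8)
-273*D(24, (d + 4) + 11) + m = -(-273)*√(((-9 + 4) + 11)² + 24²)/8 - 80 = -(-273)*√((-5 + 11)² + 576)/8 - 80 = -(-273)*√(6² + 576)/8 - 80 = -(-273)*√(36 + 576)/8 - 80 = -(-273)*√612/8 - 80 = -(-273)*6*√17/8 - 80 = -(-819)*√17/4 - 80 = 819*√17/4 - 80 = -80 + 819*√17/4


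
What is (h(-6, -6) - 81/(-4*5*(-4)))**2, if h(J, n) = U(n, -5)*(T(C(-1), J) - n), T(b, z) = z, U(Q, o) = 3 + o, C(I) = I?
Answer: 6561/6400 ≈ 1.0252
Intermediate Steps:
h(J, n) = -2*J + 2*n (h(J, n) = (3 - 5)*(J - n) = -2*(J - n) = -2*J + 2*n)
(h(-6, -6) - 81/(-4*5*(-4)))**2 = ((-2*(-6) + 2*(-6)) - 81/(-4*5*(-4)))**2 = ((12 - 12) - 81/((-20*(-4))))**2 = (0 - 81/80)**2 = (-81/80)**2 = 6561/6400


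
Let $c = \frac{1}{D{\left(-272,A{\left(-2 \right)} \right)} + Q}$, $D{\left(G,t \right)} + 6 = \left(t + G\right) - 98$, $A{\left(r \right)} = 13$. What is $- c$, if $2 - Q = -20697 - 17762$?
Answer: $- \frac{1}{38098} \approx -2.6248 \cdot 10^{-5}$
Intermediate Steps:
$D{\left(G,t \right)} = -104 + G + t$ ($D{\left(G,t \right)} = -6 - \left(98 - G - t\right) = -6 + \left(-98 + G + t\right) = -104 + G + t$)
$Q = 38461$ ($Q = 2 - \left(-20697 - 17762\right) = 2 - -38459 = 2 + 38459 = 38461$)
$c = \frac{1}{38098}$ ($c = \frac{1}{\left(-104 - 272 + 13\right) + 38461} = \frac{1}{-363 + 38461} = \frac{1}{38098} \approx 2.6248 \cdot 10^{-5}$)
$- c = \left(-1\right) \frac{1}{38098} = - \frac{1}{38098}$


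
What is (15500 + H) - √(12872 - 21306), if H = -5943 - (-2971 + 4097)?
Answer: 8431 - I*√8434 ≈ 8431.0 - 91.837*I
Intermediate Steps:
H = -7069 (H = -5943 - 1*1126 = -5943 - 1126 = -7069)
(15500 + H) - √(12872 - 21306) = (15500 - 7069) - √(12872 - 21306) = 8431 - √(-8434) = 8431 - I*√8434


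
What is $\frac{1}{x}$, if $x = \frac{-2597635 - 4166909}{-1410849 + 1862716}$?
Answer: $- \frac{451867}{6764544} \approx -0.066799$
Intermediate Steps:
$x = - \frac{6764544}{451867} \approx -14.97$
$\frac{1}{x} = \frac{1}{- \frac{6764544}{451867}} = - \frac{451867}{6764544}$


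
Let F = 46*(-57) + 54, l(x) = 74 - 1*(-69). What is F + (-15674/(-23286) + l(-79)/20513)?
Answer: -613160356582/238832859 ≈ -2567.3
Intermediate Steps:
l(x) = 143 (l(x) = 74 + 69 = 143)
F = -2568 (F = -2622 + 54 = -2568)
F + (-15674/(-23286) + l(-79)/20513) = -2568 + (-15674/(-23286) + 143/20513) = -2568 + (-15674*(-1/23286) + 143*(1/20513)) = -2568 + (7837/11643 + 143/20513) = -2568 + 162425330/238832859 = -613160356582/238832859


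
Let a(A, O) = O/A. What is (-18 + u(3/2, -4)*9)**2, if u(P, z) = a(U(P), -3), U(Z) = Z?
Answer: 1296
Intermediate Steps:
u(P, z) = -3/P
(-18 + u(3/2, -4)*9)**2 = (-18 - 3/(3/2)*9)**2 = (-18 - 3/(3*(1/2))*9)**2 = (-18 - 3/3/2*9)**2 = (-18 - 3*2/3*9)**2 = (-18 - 2*9)**2 = (-18 - 18)**2 = (-36)**2 = 1296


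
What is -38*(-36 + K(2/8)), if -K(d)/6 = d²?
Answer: 5529/4 ≈ 1382.3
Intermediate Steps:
K(d) = -6*d²
-38*(-36 + K(2/8)) = -38*(-36 - 6*(2/8)²) = -38*(-36 - 6*(2*(⅛))²) = -38*(-36 - 6*(¼)²) = -38*(-36 - 6*1/16) = -38*(-36 - 3/8) = -38*(-291/8) = 5529/4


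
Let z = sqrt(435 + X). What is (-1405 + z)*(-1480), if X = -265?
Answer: 2079400 - 1480*sqrt(170) ≈ 2.0601e+6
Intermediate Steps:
z = sqrt(170) (z = sqrt(435 - 265) = sqrt(170) ≈ 13.038)
(-1405 + z)*(-1480) = (-1405 + sqrt(170))*(-1480) = 2079400 - 1480*sqrt(170)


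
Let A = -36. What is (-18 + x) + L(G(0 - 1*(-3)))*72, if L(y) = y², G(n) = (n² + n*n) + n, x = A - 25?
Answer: 31673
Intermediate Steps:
x = -61 (x = -36 - 25 = -61)
G(n) = n + 2*n² (G(n) = (n² + n²) + n = 2*n² + n = n + 2*n²)
(-18 + x) + L(G(0 - 1*(-3)))*72 = (-18 - 61) + ((0 - 1*(-3))*(1 + 2*(0 - 1*(-3))))²*72 = -79 + ((0 + 3)*(1 + 2*(0 + 3)))²*72 = -79 + (3*(1 + 2*3))²*72 = -79 + (3*(1 + 6))²*72 = -79 + (3*7)²*72 = -79 + 21²*72 = -79 + 441*72 = -79 + 31752 = 31673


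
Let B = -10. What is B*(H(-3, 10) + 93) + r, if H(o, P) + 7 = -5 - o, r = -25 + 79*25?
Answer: 1110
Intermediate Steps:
r = 1950 (r = -25 + 1975 = 1950)
H(o, P) = -12 - o (H(o, P) = -7 + (-5 - o) = -12 - o)
B*(H(-3, 10) + 93) + r = -10*((-12 - 1*(-3)) + 93) + 1950 = -10*((-12 + 3) + 93) + 1950 = -10*(-9 + 93) + 1950 = -10*84 + 1950 = -840 + 1950 = 1110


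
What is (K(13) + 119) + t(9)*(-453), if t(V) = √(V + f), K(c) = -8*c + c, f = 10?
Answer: 28 - 453*√19 ≈ -1946.6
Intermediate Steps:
K(c) = -7*c
t(V) = √(10 + V) (t(V) = √(V + 10) = √(10 + V))
(K(13) + 119) + t(9)*(-453) = (-7*13 + 119) + √(10 + 9)*(-453) = (-91 + 119) + √19*(-453) = 28 - 453*√19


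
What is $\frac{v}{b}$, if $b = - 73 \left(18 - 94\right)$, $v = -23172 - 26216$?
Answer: $- \frac{12347}{1387} \approx -8.9019$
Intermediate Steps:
$v = -49388$ ($v = -23172 - 26216 = -49388$)
$b = 5548$ ($b = \left(-73\right) \left(-76\right) = 5548$)
$\frac{v}{b} = - \frac{49388}{5548} = \left(-49388\right) \frac{1}{5548} = - \frac{12347}{1387}$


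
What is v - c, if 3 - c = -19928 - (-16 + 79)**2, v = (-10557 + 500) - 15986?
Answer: -49943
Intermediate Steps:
v = -26043 (v = -10057 - 15986 = -26043)
c = 23900 (c = 3 - (-19928 - (-16 + 79)**2) = 3 - (-19928 - 1*63**2) = 3 - (-19928 - 1*3969) = 3 - (-19928 - 3969) = 3 - 1*(-23897) = 3 + 23897 = 23900)
v - c = -26043 - 1*23900 = -26043 - 23900 = -49943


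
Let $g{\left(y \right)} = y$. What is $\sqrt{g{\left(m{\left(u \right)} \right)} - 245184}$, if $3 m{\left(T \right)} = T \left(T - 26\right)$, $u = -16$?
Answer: $4 i \sqrt{15310} \approx 494.93 i$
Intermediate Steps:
$m{\left(T \right)} = \frac{T \left(-26 + T\right)}{3}$ ($m{\left(T \right)} = \frac{T \left(T - 26\right)}{3} = \frac{T \left(-26 + T\right)}{3}$)
$\sqrt{g{\left(m{\left(u \right)} \right)} - 245184} = \sqrt{\frac{1}{3} \left(-16\right) \left(-26 - 16\right) - 245184} = \sqrt{\frac{1}{3} \left(-16\right) \left(-42\right) - 245184} = \sqrt{224 - 245184} = \sqrt{-244960} = 4 i \sqrt{15310}$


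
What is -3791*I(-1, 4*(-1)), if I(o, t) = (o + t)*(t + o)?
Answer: -94775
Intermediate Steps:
I(o, t) = (o + t)² (I(o, t) = (o + t)*(o + t) = (o + t)²)
-3791*I(-1, 4*(-1)) = -3791*(-1 + 4*(-1))² = -3791*(-1 - 4)² = -3791*(-5)² = -3791*25 = -94775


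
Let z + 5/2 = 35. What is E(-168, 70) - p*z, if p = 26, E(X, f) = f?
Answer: -775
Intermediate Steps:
z = 65/2 (z = -5/2 + 35 = 65/2 ≈ 32.500)
E(-168, 70) - p*z = 70 - 26*65/2 = 70 - 1*845 = 70 - 845 = -775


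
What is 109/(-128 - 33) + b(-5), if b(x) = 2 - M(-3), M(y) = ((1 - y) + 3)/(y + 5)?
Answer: -701/322 ≈ -2.1770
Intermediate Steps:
M(y) = (4 - y)/(5 + y)
b(x) = -3/2 (b(x) = 2 - (4 - 1*(-3))/(5 - 3) = 2 - (4 + 3)/2 = 2 - 7/2 = -3/2)
109/(-128 - 33) + b(-5) = 109/(-128 - 33) - 3/2 = 109/(-161) - 3/2 = 109*(-1/161) - 3/2 = -109/161 - 3/2 = -701/322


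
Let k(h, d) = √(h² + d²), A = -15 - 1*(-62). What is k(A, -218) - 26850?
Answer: -26850 + √49733 ≈ -26627.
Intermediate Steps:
A = 47 (A = -15 + 62 = 47)
k(h, d) = √(d² + h²)
k(A, -218) - 26850 = √((-218)² + 47²) - 26850 = √(47524 + 2209) - 26850 = √49733 - 26850 = -26850 + √49733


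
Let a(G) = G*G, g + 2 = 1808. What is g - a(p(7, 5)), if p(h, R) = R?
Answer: 1781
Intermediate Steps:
g = 1806 (g = -2 + 1808 = 1806)
a(G) = G²
g - a(p(7, 5)) = 1806 - 1*5² = 1806 - 1*25 = 1806 - 25 = 1781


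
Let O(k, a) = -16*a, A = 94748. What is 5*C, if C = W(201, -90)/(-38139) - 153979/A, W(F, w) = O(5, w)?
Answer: -10015070335/1204531324 ≈ -8.3145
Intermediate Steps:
W(F, w) = -16*w
C = -2003014067/1204531324 (C = -16*(-90)/(-38139) - 153979/94748 = 1440*(-1/38139) - 153979*1/94748 = -480/12713 - 153979/94748 = -2003014067/1204531324 ≈ -1.6629)
5*C = 5*(-2003014067/1204531324) = -10015070335/1204531324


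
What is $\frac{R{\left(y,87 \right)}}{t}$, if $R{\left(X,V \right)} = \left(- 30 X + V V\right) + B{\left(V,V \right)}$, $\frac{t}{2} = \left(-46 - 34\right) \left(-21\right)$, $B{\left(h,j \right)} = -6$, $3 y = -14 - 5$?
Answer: $\frac{7753}{3360} \approx 2.3074$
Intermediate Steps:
$y = - \frac{19}{3}$ ($y = \frac{-14 - 5}{3} = \frac{1}{3} \left(-19\right) = - \frac{19}{3} \approx -6.3333$)
$t = 3360$ ($t = 2 \left(-46 - 34\right) \left(-21\right) = 2 \left(\left(-80\right) \left(-21\right)\right) = 2 \cdot 1680 = 3360$)
$R{\left(X,V \right)} = -6 + V^{2} - 30 X$ ($R{\left(X,V \right)} = \left(- 30 X + V V\right) - 6 = \left(- 30 X + V^{2}\right) - 6 = \left(V^{2} - 30 X\right) - 6 = -6 + V^{2} - 30 X$)
$\frac{R{\left(y,87 \right)}}{t} = \frac{-6 + 87^{2} - -190}{3360} = \left(-6 + 7569 + 190\right) \frac{1}{3360} = 7753 \cdot \frac{1}{3360} = \frac{7753}{3360}$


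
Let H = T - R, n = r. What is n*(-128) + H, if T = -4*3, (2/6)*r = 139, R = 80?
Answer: -53468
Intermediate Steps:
r = 417 (r = 3*139 = 417)
T = -12
n = 417
H = -92 (H = -12 - 1*80 = -12 - 80 = -92)
n*(-128) + H = 417*(-128) - 92 = -53376 - 92 = -53468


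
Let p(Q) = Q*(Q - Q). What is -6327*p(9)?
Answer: 0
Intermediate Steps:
p(Q) = 0 (p(Q) = Q*0 = 0)
-6327*p(9) = -6327*0 = 0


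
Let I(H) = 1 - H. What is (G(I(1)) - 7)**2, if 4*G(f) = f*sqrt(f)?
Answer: 49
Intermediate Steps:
G(f) = f**(3/2)/4 (G(f) = (f*sqrt(f))/4 = f**(3/2)/4)
(G(I(1)) - 7)**2 = ((1 - 1*1)**(3/2)/4 - 7)**2 = ((1 - 1)**(3/2)/4 - 7)**2 = (0**(3/2)/4 - 7)**2 = ((1/4)*0 - 7)**2 = (0 - 7)**2 = (-7)**2 = 49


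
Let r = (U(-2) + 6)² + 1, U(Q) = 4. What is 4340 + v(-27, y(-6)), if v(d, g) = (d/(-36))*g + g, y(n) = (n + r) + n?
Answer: 17983/4 ≈ 4495.8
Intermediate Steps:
r = 101 (r = (4 + 6)² + 1 = 10² + 1 = 100 + 1 = 101)
y(n) = 101 + 2*n (y(n) = (n + 101) + n = (101 + n) + n = 101 + 2*n)
v(d, g) = g - d*g/36 (v(d, g) = (-d/36)*g + g = -d*g/36 + g = g - d*g/36)
4340 + v(-27, y(-6)) = 4340 + (101 + 2*(-6))*(36 - 1*(-27))/36 = 4340 + (101 - 12)*(36 + 27)/36 = 4340 + (1/36)*89*63 = 4340 + 623/4 = 17983/4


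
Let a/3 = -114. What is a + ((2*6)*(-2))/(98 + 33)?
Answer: -44826/131 ≈ -342.18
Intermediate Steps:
a = -342 (a = 3*(-114) = -342)
a + ((2*6)*(-2))/(98 + 33) = -342 + ((2*6)*(-2))/(98 + 33) = -342 + (12*(-2))/131 = -342 - 24*1/131 = -342 - 24/131 = -44826/131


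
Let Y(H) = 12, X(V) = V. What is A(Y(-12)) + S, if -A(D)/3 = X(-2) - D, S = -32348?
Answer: -32306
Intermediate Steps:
A(D) = 6 + 3*D (A(D) = -3*(-2 - D) = 6 + 3*D)
A(Y(-12)) + S = (6 + 3*12) - 32348 = (6 + 36) - 32348 = 42 - 32348 = -32306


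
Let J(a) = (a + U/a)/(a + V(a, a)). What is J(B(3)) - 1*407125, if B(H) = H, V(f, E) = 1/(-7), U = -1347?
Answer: -4072811/10 ≈ -4.0728e+5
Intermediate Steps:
V(f, E) = -1/7
J(a) = (a - 1347/a)/(-1/7 + a) (J(a) = (a - 1347/a)/(a - 1/7) = (a - 1347/a)/(-1/7 + a))
J(B(3)) - 1*407125 = 7*(-1347 + 3**2)/(3*(-1 + 7*3)) - 1*407125 = 7*(1/3)*(-1347 + 9)/(-1 + 21) - 407125 = 7*(1/3)*(-1338)/20 - 407125 = 7*(1/3)*(1/20)*(-1338) - 407125 = -1561/10 - 407125 = -4072811/10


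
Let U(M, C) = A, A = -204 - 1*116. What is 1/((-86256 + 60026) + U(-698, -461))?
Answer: -1/26550 ≈ -3.7665e-5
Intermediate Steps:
A = -320 (A = -204 - 116 = -320)
U(M, C) = -320
1/((-86256 + 60026) + U(-698, -461)) = 1/((-86256 + 60026) - 320) = 1/(-26230 - 320) = 1/(-26550) = -1/26550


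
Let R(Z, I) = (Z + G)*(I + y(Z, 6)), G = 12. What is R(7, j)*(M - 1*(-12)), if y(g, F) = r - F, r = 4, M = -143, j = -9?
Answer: 27379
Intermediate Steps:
y(g, F) = 4 - F
R(Z, I) = (-2 + I)*(12 + Z) (R(Z, I) = (Z + 12)*(I + (4 - 1*6)) = (12 + Z)*(I + (4 - 6)) = (12 + Z)*(I - 2) = (12 + Z)*(-2 + I) = (-2 + I)*(12 + Z))
R(7, j)*(M - 1*(-12)) = (-24 - 2*7 + 12*(-9) - 9*7)*(-143 - 1*(-12)) = (-24 - 14 - 108 - 63)*(-143 + 12) = -209*(-131) = 27379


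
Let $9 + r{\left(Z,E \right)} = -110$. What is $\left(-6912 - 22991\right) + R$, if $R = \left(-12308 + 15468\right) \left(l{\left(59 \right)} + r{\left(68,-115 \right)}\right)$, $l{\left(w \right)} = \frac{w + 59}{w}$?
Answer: $-399623$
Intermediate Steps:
$l{\left(w \right)} = \frac{59 + w}{w}$
$r{\left(Z,E \right)} = -119$ ($r{\left(Z,E \right)} = -9 - 110 = -119$)
$R = -369720$ ($R = \left(-12308 + 15468\right) \left(\frac{59 + 59}{59} - 119\right) = 3160 \left(\frac{1}{59} \cdot 118 - 119\right) = 3160 \left(2 - 119\right) = 3160 \left(-117\right) = -369720$)
$\left(-6912 - 22991\right) + R = \left(-6912 - 22991\right) - 369720 = -29903 - 369720 = -399623$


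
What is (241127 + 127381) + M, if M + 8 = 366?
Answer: 368866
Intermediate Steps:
M = 358 (M = -8 + 366 = 358)
(241127 + 127381) + M = (241127 + 127381) + 358 = 368508 + 358 = 368866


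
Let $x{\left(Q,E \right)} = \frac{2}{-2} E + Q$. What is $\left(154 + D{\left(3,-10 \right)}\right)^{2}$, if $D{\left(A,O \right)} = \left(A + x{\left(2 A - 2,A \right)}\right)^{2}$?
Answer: $28900$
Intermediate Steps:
$x{\left(Q,E \right)} = Q - E$ ($x{\left(Q,E \right)} = 2 \left(- \frac{1}{2}\right) E + Q = - E + Q = Q - E$)
$D{\left(A,O \right)} = \left(-2 + 2 A\right)^{2}$ ($D{\left(A,O \right)} = \left(A + \left(\left(2 A - 2\right) - A\right)\right)^{2} = \left(A + \left(\left(-2 + 2 A\right) - A\right)\right)^{2} = \left(A + \left(-2 + A\right)\right)^{2} = \left(-2 + 2 A\right)^{2}$)
$\left(154 + D{\left(3,-10 \right)}\right)^{2} = \left(154 + 4 \left(-1 + 3\right)^{2}\right)^{2} = \left(154 + 4 \cdot 2^{2}\right)^{2} = \left(154 + 4 \cdot 4\right)^{2} = \left(154 + 16\right)^{2} = 170^{2} = 28900$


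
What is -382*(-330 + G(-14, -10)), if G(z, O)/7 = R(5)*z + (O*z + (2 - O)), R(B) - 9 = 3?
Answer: 168844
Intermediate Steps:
R(B) = 12 (R(B) = 9 + 3 = 12)
G(z, O) = 14 - 7*O + 84*z + 7*O*z (G(z, O) = 7*(12*z + (O*z + (2 - O))) = 7*(12*z + (2 - O + O*z)) = 7*(2 - O + 12*z + O*z) = 14 - 7*O + 84*z + 7*O*z)
-382*(-330 + G(-14, -10)) = -382*(-330 + (14 - 7*(-10) + 84*(-14) + 7*(-10)*(-14))) = -382*(-330 + (14 + 70 - 1176 + 980)) = -382*(-330 - 112) = -382*(-442) = 168844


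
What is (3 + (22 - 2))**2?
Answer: 529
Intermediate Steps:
(3 + (22 - 2))**2 = (3 + 20)**2 = 23**2 = 529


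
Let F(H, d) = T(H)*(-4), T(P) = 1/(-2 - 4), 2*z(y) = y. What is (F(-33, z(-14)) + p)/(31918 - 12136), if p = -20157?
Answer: -60469/59346 ≈ -1.0189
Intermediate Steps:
z(y) = y/2
T(P) = -⅙ (T(P) = 1/(-6) = -⅙)
F(H, d) = ⅔ (F(H, d) = -⅙*(-4) = ⅔)
(F(-33, z(-14)) + p)/(31918 - 12136) = (⅔ - 20157)/(31918 - 12136) = -60469/3/19782 = -60469/3*1/19782 = -60469/59346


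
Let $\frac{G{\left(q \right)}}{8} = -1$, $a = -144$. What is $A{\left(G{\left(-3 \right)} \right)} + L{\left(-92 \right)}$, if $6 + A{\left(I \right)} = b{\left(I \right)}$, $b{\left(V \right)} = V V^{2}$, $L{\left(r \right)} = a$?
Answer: $-662$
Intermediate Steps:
$G{\left(q \right)} = -8$ ($G{\left(q \right)} = 8 \left(-1\right) = -8$)
$L{\left(r \right)} = -144$
$b{\left(V \right)} = V^{3}$
$A{\left(I \right)} = -6 + I^{3}$
$A{\left(G{\left(-3 \right)} \right)} + L{\left(-92 \right)} = \left(-6 + \left(-8\right)^{3}\right) - 144 = \left(-6 - 512\right) - 144 = -518 - 144 = -662$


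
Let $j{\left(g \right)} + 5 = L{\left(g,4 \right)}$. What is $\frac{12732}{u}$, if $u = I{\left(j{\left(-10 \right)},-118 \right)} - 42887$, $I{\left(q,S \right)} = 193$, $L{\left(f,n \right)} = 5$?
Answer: $- \frac{6366}{21347} \approx -0.29822$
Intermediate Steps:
$j{\left(g \right)} = 0$ ($j{\left(g \right)} = -5 + 5 = 0$)
$u = -42694$ ($u = 193 - 42887 = -42694$)
$\frac{12732}{u} = \frac{12732}{-42694} = 12732 \left(- \frac{1}{42694}\right) = - \frac{6366}{21347}$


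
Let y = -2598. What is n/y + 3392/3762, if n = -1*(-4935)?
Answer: -1625509/1628946 ≈ -0.99789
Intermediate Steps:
n = 4935
n/y + 3392/3762 = 4935/(-2598) + 3392/3762 = 4935*(-1/2598) + 3392*(1/3762) = -1645/866 + 1696/1881 = -1625509/1628946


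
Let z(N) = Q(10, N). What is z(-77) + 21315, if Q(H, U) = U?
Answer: 21238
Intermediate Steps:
z(N) = N
z(-77) + 21315 = -77 + 21315 = 21238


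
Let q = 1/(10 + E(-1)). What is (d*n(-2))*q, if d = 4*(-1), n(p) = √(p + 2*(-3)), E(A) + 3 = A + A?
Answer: -8*I*√2/5 ≈ -2.2627*I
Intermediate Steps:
E(A) = -3 + 2*A (E(A) = -3 + (A + A) = -3 + 2*A)
n(p) = √(-6 + p) (n(p) = √(p - 6) = √(-6 + p))
q = ⅕ (q = 1/(10 + (-3 + 2*(-1))) = 1/(10 + (-3 - 2)) = 1/(10 - 5) = 1/5 = ⅕ ≈ 0.20000)
d = -4
(d*n(-2))*q = -4*√(-6 - 2)*(⅕) = -8*I*√2*(⅕) = -8*I*√2/5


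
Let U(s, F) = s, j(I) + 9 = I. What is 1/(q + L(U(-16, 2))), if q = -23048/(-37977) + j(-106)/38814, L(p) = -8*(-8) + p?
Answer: 491346426/23881367687 ≈ 0.020574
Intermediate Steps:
j(I) = -9 + I
L(p) = 64 + p
q = 296739239/491346426 (q = -23048/(-37977) + (-9 - 106)/38814 = -23048*(-1/37977) - 115*1/38814 = 23048/37977 - 115/38814 = 296739239/491346426 ≈ 0.60393)
1/(q + L(U(-16, 2))) = 1/(296739239/491346426 + (64 - 16)) = 1/(296739239/491346426 + 48) = 1/(23881367687/491346426) = 491346426/23881367687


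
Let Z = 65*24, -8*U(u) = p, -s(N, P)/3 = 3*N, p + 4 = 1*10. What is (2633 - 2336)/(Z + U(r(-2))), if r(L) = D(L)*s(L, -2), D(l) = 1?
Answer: 4/21 ≈ 0.19048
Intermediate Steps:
p = 6 (p = -4 + 1*10 = -4 + 10 = 6)
s(N, P) = -9*N
r(L) = -9*L (r(L) = 1*(-9*L) = -9*L)
U(u) = -3/4 (U(u) = -1/8*6 = -3/4)
Z = 1560
(2633 - 2336)/(Z + U(r(-2))) = (2633 - 2336)/(1560 - 3/4) = 297/(6237/4) = 297*(4/6237) = 4/21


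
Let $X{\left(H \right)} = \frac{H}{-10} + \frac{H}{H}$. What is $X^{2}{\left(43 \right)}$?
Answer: $\frac{1089}{100} \approx 10.89$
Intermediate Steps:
$X{\left(H \right)} = 1 - \frac{H}{10}$ ($X{\left(H \right)} = H \left(- \frac{1}{10}\right) + 1 = - \frac{H}{10} + 1 = 1 - \frac{H}{10}$)
$X^{2}{\left(43 \right)} = \left(1 - \frac{43}{10}\right)^{2} = \left(- \frac{33}{10}\right)^{2} = \frac{1089}{100}$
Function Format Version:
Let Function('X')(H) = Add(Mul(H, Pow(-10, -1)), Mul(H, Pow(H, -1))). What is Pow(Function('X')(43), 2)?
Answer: Rational(1089, 100) ≈ 10.890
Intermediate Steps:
Function('X')(H) = Add(1, Mul(Rational(-1, 10), H)) (Function('X')(H) = Add(Mul(H, Rational(-1, 10)), 1) = Add(Mul(Rational(-1, 10), H), 1) = Add(1, Mul(Rational(-1, 10), H)))
Pow(Function('X')(43), 2) = Pow(Add(1, Mul(Rational(-1, 10), 43)), 2) = Pow(Add(1, Rational(-43, 10)), 2) = Pow(Rational(-33, 10), 2) = Rational(1089, 100)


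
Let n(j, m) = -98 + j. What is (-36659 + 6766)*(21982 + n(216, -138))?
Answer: -660635300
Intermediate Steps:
(-36659 + 6766)*(21982 + n(216, -138)) = (-36659 + 6766)*(21982 + (-98 + 216)) = -29893*(21982 + 118) = -29893*22100 = -660635300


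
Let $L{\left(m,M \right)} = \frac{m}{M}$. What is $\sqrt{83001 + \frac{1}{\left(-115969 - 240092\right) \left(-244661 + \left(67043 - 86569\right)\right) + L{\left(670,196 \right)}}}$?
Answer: $\frac{\sqrt{7053540708150488937552183513499}}{9218535366221} \approx 288.1$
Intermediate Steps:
$\sqrt{83001 + \frac{1}{\left(-115969 - 240092\right) \left(-244661 + \left(67043 - 86569\right)\right) + L{\left(670,196 \right)}}} = \sqrt{83001 + \frac{1}{\left(-115969 - 240092\right) \left(-244661 + \left(67043 - 86569\right)\right) + \frac{670}{196}}} = \sqrt{83001 + \frac{1}{- 356061 \left(-244661 + \left(67043 - 86569\right)\right) + 670 \cdot \frac{1}{196}}} = \sqrt{83001 + \frac{1}{- 356061 \left(-244661 - 19526\right) + \frac{335}{98}}} = \sqrt{83001 + \frac{1}{\left(-356061\right) \left(-264187\right) + \frac{335}{98}}} = \sqrt{83001 + \frac{1}{94066687407 + \frac{335}{98}}} = \sqrt{83001 + \frac{1}{\frac{9218535366221}{98}}} = \sqrt{83001 + \frac{98}{9218535366221}} = \sqrt{\frac{765147653931709319}{9218535366221}} = \frac{\sqrt{7053540708150488937552183513499}}{9218535366221}$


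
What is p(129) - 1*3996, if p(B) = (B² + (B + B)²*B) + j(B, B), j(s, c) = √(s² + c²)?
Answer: 8599401 + 129*√2 ≈ 8.5996e+6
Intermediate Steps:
j(s, c) = √(c² + s²)
p(B) = B² + 4*B³ + √2*√(B²) (p(B) = (B² + (B + B)²*B) + √(B² + B²) = (B² + (2*B)²*B) + √(2*B²) = (B² + (4*B²)*B) + √2*√(B²) = (B² + 4*B³) + √2*√(B²) = B² + 4*B³ + √2*√(B²))
p(129) - 1*3996 = (129² + 4*129³ + √2*√(129²)) - 1*3996 = (16641 + 4*2146689 + √2*√16641) - 3996 = (16641 + 8586756 + √2*129) - 3996 = (16641 + 8586756 + 129*√2) - 3996 = (8603397 + 129*√2) - 3996 = 8599401 + 129*√2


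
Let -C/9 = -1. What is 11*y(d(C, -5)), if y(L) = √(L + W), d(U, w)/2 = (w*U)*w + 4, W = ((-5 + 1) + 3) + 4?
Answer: 11*√461 ≈ 236.18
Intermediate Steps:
C = 9 (C = -9*(-1) = 9)
W = 3 (W = (-4 + 3) + 4 = -1 + 4 = 3)
d(U, w) = 8 + 2*U*w² (d(U, w) = 2*((w*U)*w + 4) = 2*((U*w)*w + 4) = 2*(U*w² + 4) = 2*(4 + U*w²) = 8 + 2*U*w²)
y(L) = √(3 + L) (y(L) = √(L + 3) = √(3 + L))
11*y(d(C, -5)) = 11*√(3 + (8 + 2*9*(-5)²)) = 11*√(3 + (8 + 2*9*25)) = 11*√(3 + (8 + 450)) = 11*√(3 + 458) = 11*√461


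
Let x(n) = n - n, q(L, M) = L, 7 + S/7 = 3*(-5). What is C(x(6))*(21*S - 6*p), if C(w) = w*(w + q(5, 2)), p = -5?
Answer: 0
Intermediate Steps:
S = -154 (S = -49 + 7*(3*(-5)) = -49 + 7*(-15) = -49 - 105 = -154)
x(n) = 0
C(w) = w*(5 + w) (C(w) = w*(w + 5) = w*(5 + w))
C(x(6))*(21*S - 6*p) = (0*(5 + 0))*(21*(-154) - 6*(-5)) = (0*5)*(-3234 + 30) = 0*(-3204) = 0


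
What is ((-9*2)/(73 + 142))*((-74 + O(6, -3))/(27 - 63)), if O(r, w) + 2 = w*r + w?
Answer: -97/430 ≈ -0.22558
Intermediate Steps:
O(r, w) = -2 + w + r*w (O(r, w) = -2 + (w*r + w) = -2 + (r*w + w) = -2 + (w + r*w) = -2 + w + r*w)
((-9*2)/(73 + 142))*((-74 + O(6, -3))/(27 - 63)) = ((-9*2)/(73 + 142))*((-74 + (-2 - 3 + 6*(-3)))/(27 - 63)) = (-18/215)*((-74 + (-2 - 3 - 18))/(-36)) = ((1/215)*(-18))*((-74 - 23)*(-1/36)) = -(-1746)*(-1)/(215*36) = -18/215*97/36 = -97/430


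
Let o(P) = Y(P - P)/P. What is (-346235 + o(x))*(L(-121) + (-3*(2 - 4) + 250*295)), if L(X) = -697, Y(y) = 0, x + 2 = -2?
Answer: -25295582865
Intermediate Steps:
x = -4 (x = -2 - 2 = -4)
o(P) = 0 (o(P) = 0/P = 0)
(-346235 + o(x))*(L(-121) + (-3*(2 - 4) + 250*295)) = (-346235 + 0)*(-697 + (-3*(2 - 4) + 250*295)) = -346235*(-697 + (-3*(-2) + 73750)) = -346235*(-697 + (6 + 73750)) = -346235*(-697 + 73756) = -346235*73059 = -25295582865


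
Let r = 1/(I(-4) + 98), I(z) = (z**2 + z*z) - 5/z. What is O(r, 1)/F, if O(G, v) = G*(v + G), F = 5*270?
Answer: 1058/186046875 ≈ 5.6867e-6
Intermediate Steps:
I(z) = -5/z + 2*z**2 (I(z) = (z**2 + z**2) - 5/z = 2*z**2 - 5/z = -5/z + 2*z**2)
r = 4/525 (r = 1/((-5 + 2*(-4)**3)/(-4) + 98) = 1/(-(-5 + 2*(-64))/4 + 98) = 1/(-(-5 - 128)/4 + 98) = 1/(-1/4*(-133) + 98) = 1/(133/4 + 98) = 1/(525/4) = 4/525 ≈ 0.0076190)
F = 1350
O(G, v) = G*(G + v)
O(r, 1)/F = (4*(4/525 + 1)/525)/1350 = ((4/525)*(529/525))*(1/1350) = (2116/275625)*(1/1350) = 1058/186046875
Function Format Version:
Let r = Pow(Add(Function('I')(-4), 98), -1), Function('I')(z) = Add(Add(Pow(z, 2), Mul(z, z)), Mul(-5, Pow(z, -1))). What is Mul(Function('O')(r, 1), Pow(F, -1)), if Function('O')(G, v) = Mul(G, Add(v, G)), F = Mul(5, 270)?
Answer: Rational(1058, 186046875) ≈ 5.6867e-6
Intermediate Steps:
Function('I')(z) = Add(Mul(-5, Pow(z, -1)), Mul(2, Pow(z, 2))) (Function('I')(z) = Add(Add(Pow(z, 2), Pow(z, 2)), Mul(-5, Pow(z, -1))) = Add(Mul(2, Pow(z, 2)), Mul(-5, Pow(z, -1))) = Add(Mul(-5, Pow(z, -1)), Mul(2, Pow(z, 2))))
r = Rational(4, 525) (r = Pow(Add(Mul(Pow(-4, -1), Add(-5, Mul(2, Pow(-4, 3)))), 98), -1) = Pow(Add(Mul(Rational(-1, 4), Add(-5, Mul(2, -64))), 98), -1) = Pow(Add(Mul(Rational(-1, 4), Add(-5, -128)), 98), -1) = Pow(Add(Mul(Rational(-1, 4), -133), 98), -1) = Pow(Add(Rational(133, 4), 98), -1) = Pow(Rational(525, 4), -1) = Rational(4, 525) ≈ 0.0076190)
F = 1350
Function('O')(G, v) = Mul(G, Add(G, v))
Mul(Function('O')(r, 1), Pow(F, -1)) = Mul(Mul(Rational(4, 525), Add(Rational(4, 525), 1)), Pow(1350, -1)) = Mul(Mul(Rational(4, 525), Rational(529, 525)), Rational(1, 1350)) = Mul(Rational(2116, 275625), Rational(1, 1350)) = Rational(1058, 186046875)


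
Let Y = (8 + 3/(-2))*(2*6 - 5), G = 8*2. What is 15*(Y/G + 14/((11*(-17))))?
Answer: 248535/5984 ≈ 41.533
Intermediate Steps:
G = 16
Y = 91/2 (Y = (8 + 3*(-1/2))*(12 - 5) = (8 - 3/2)*7 = (13/2)*7 = 91/2 ≈ 45.500)
15*(Y/G + 14/((11*(-17)))) = 15*((91/2)/16 + 14/((11*(-17)))) = 15*((91/2)*(1/16) + 14/(-187)) = 15*(91/32 + 14*(-1/187)) = 15*(91/32 - 14/187) = 15*(16569/5984) = 248535/5984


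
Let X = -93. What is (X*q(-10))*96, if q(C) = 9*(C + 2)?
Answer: 642816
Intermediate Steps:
q(C) = 18 + 9*C (q(C) = 9*(2 + C) = 18 + 9*C)
(X*q(-10))*96 = -93*(18 + 9*(-10))*96 = -93*(18 - 90)*96 = -93*(-72)*96 = 6696*96 = 642816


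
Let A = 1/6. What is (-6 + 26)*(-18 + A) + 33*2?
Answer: -872/3 ≈ -290.67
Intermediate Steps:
A = ⅙ ≈ 0.16667
(-6 + 26)*(-18 + A) + 33*2 = (-6 + 26)*(-18 + ⅙) + 33*2 = 20*(-107/6) + 66 = -1070/3 + 66 = -872/3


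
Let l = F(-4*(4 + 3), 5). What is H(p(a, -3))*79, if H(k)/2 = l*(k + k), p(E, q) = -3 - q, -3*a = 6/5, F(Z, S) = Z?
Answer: 0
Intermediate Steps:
a = -2/5 ≈ -0.40000
l = -28 (l = -4*(4 + 3) = -4*7 = -28)
H(k) = -112*k (H(k) = 2*(-28*(k + k)) = 2*(-56*k) = -112*k)
H(p(a, -3))*79 = -112*(-3 - 1*(-3))*79 = -112*(-3 + 3)*79 = -112*0*79 = 0*79 = 0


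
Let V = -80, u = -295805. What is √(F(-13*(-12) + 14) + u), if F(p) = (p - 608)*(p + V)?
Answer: 5*I*√13409 ≈ 578.99*I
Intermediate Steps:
F(p) = (-608 + p)*(-80 + p) (F(p) = (p - 608)*(p - 80) = (-608 + p)*(-80 + p))
√(F(-13*(-12) + 14) + u) = √((48640 + (-13*(-12) + 14)² - 688*(-13*(-12) + 14)) - 295805) = √((48640 + (156 + 14)² - 688*(156 + 14)) - 295805) = √((48640 + 170² - 688*170) - 295805) = √((48640 + 28900 - 116960) - 295805) = √(-39420 - 295805) = √(-335225) = 5*I*√13409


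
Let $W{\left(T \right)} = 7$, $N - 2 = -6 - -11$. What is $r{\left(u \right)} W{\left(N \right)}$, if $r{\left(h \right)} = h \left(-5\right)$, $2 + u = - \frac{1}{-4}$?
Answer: $\frac{245}{4} \approx 61.25$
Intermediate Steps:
$N = 7$ ($N = 2 - -5 = 2 + \left(-6 + 11\right) = 2 + 5 = 7$)
$u = - \frac{7}{4}$ ($u = -2 - \frac{1}{-4} = -2 - - \frac{1}{4} = -2 + \frac{1}{4} = - \frac{7}{4} \approx -1.75$)
$r{\left(h \right)} = - 5 h$
$r{\left(u \right)} W{\left(N \right)} = \left(-5\right) \left(- \frac{7}{4}\right) 7 = \frac{35}{4} \cdot 7 = \frac{245}{4}$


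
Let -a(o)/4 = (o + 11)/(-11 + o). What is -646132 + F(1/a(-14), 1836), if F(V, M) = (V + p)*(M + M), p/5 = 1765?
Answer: 31751618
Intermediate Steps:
p = 8825 (p = 5*1765 = 8825)
a(o) = -4*(11 + o)/(-11 + o) (a(o) = -4*(o + 11)/(-11 + o) = -4*(11 + o)/(-11 + o))
F(V, M) = 2*M*(8825 + V) (F(V, M) = (V + 8825)*(M + M) = (8825 + V)*(2*M) = 2*M*(8825 + V))
-646132 + F(1/a(-14), 1836) = -646132 + 2*1836*(8825 + 1/(4*(-11 - 1*(-14))/(-11 - 14))) = -646132 + 2*1836*(8825 + 1/(4*(-11 + 14)/(-25))) = -646132 + 2*1836*(8825 + 1/(4*(-1/25)*3)) = -646132 + 2*1836*(8825 + 1/(-12/25)) = -646132 + 2*1836*(8825 - 25/12) = -646132 + 2*1836*(105875/12) = -646132 + 32397750 = 31751618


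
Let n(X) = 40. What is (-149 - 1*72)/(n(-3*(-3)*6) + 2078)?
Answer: -221/2118 ≈ -0.10434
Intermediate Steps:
(-149 - 1*72)/(n(-3*(-3)*6) + 2078) = (-149 - 1*72)/(40 + 2078) = (-149 - 72)/2118 = -221*1/2118 = -221/2118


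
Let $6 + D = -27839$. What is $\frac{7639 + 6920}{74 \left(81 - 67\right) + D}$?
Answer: $- \frac{14559}{26809} \approx -0.54306$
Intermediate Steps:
$D = -27845$ ($D = -6 - 27839 = -27845$)
$\frac{7639 + 6920}{74 \left(81 - 67\right) + D} = \frac{7639 + 6920}{74 \left(81 - 67\right) - 27845} = \frac{14559}{74 \cdot 14 - 27845} = \frac{14559}{1036 - 27845} = \frac{14559}{-26809} = 14559 \left(- \frac{1}{26809}\right) = - \frac{14559}{26809}$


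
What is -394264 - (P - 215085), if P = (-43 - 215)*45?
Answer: -167569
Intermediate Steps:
P = -11610 (P = -258*45 = -11610)
-394264 - (P - 215085) = -394264 - (-11610 - 215085) = -394264 - 1*(-226695) = -394264 + 226695 = -167569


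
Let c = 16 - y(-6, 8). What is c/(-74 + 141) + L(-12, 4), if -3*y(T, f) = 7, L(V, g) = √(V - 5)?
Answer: 55/201 + I*√17 ≈ 0.27363 + 4.1231*I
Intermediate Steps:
L(V, g) = √(-5 + V)
y(T, f) = -7/3 (y(T, f) = -⅓*7 = -7/3)
c = 55/3 (c = 16 - 1*(-7/3) = 16 + 7/3 = 55/3 ≈ 18.333)
c/(-74 + 141) + L(-12, 4) = 55/(3*(-74 + 141)) + √(-5 - 12) = (55/3)/67 + √(-17) = (55/3)*(1/67) + I*√17 = 55/201 + I*√17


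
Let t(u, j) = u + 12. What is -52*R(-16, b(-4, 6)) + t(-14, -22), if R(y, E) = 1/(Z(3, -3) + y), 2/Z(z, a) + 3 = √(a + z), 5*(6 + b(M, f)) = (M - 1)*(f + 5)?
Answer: 28/25 ≈ 1.1200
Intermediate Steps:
t(u, j) = 12 + u
b(M, f) = -6 + (-1 + M)*(5 + f)/5 (b(M, f) = -6 + ((M - 1)*(f + 5))/5 = -6 + ((-1 + M)*(5 + f))/5 = -6 + (-1 + M)*(5 + f)/5)
Z(z, a) = 2/(-3 + √(a + z))
R(y, E) = 1/(-⅔ + y) (R(y, E) = 1/(2/(-3 + √(-3 + 3)) + y) = 1/(2/(-3 + √0) + y) = 1/(2/(-3 + 0) + y) = 1/(2/(-3) + y) = 1/(2*(-⅓) + y) = 1/(-⅔ + y))
-52*R(-16, b(-4, 6)) + t(-14, -22) = -156/(-2 + 3*(-16)) + (12 - 14) = -156/(-2 - 48) - 2 = -156/(-50) - 2 = -156*(-1)/50 - 2 = -52*(-3/50) - 2 = 78/25 - 2 = 28/25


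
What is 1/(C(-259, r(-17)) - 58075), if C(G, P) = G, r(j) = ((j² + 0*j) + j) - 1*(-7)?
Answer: -1/58334 ≈ -1.7143e-5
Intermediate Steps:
r(j) = 7 + j + j² (r(j) = ((j² + 0) + j) + 7 = (j² + j) + 7 = (j + j²) + 7 = 7 + j + j²)
1/(C(-259, r(-17)) - 58075) = 1/(-259 - 58075) = 1/(-58334) = -1/58334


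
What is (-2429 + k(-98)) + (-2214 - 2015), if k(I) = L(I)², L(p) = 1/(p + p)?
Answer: -255773727/38416 ≈ -6658.0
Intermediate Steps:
L(p) = 1/(2*p)
k(I) = 1/(4*I²) (k(I) = (1/(2*I))² = 1/(4*I²))
(-2429 + k(-98)) + (-2214 - 2015) = (-2429 + (¼)/(-98)²) + (-2214 - 2015) = (-2429 + (¼)*(1/9604)) - 4229 = (-2429 + 1/38416) - 4229 = -93312463/38416 - 4229 = -255773727/38416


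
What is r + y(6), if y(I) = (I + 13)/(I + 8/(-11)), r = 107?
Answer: 6415/58 ≈ 110.60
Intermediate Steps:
y(I) = (13 + I)/(-8/11 + I) (y(I) = (13 + I)/(I + 8*(-1/11)) = (13 + I)/(I - 8/11) = (13 + I)/(-8/11 + I))
r + y(6) = 107 + 11*(13 + 6)/(-8 + 11*6) = 107 + 11*19/(-8 + 66) = 107 + 11*19/58 = 107 + 11*(1/58)*19 = 107 + 209/58 = 6415/58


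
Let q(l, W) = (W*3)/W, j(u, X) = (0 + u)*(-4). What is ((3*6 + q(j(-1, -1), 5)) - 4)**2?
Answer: 289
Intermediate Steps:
j(u, X) = -4*u (j(u, X) = u*(-4) = -4*u)
q(l, W) = 3 (q(l, W) = (3*W)/W = 3)
((3*6 + q(j(-1, -1), 5)) - 4)**2 = ((3*6 + 3) - 4)**2 = ((18 + 3) - 4)**2 = (21 - 4)**2 = 17**2 = 289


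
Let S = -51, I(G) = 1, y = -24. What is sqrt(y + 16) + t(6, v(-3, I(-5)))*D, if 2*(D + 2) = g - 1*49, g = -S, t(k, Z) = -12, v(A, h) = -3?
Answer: 12 + 2*I*sqrt(2) ≈ 12.0 + 2.8284*I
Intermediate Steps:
g = 51 (g = -1*(-51) = 51)
D = -1 (D = -2 + (51 - 1*49)/2 = -2 + (51 - 49)/2 = -2 + (1/2)*2 = -2 + 1 = -1)
sqrt(y + 16) + t(6, v(-3, I(-5)))*D = sqrt(-24 + 16) - 12*(-1) = sqrt(-8) + 12 = 2*I*sqrt(2) + 12 = 12 + 2*I*sqrt(2)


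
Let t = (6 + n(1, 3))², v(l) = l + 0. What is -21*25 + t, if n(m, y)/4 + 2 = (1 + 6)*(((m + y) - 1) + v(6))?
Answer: 61975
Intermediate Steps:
v(l) = l
n(m, y) = 132 + 28*m + 28*y (n(m, y) = -8 + 4*((1 + 6)*(((m + y) - 1) + 6)) = -8 + 4*(7*((-1 + m + y) + 6)) = -8 + 4*(7*(5 + m + y)) = -8 + 4*(35 + 7*m + 7*y) = -8 + (140 + 28*m + 28*y) = 132 + 28*m + 28*y)
t = 62500 (t = (6 + (132 + 28*1 + 28*3))² = (6 + (132 + 28 + 84))² = (6 + 244)² = 250² = 62500)
-21*25 + t = -21*25 + 62500 = -525 + 62500 = 61975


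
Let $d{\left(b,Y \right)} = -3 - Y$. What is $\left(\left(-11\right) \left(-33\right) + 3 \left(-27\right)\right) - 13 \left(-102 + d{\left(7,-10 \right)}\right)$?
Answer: $1517$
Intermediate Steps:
$\left(\left(-11\right) \left(-33\right) + 3 \left(-27\right)\right) - 13 \left(-102 + d{\left(7,-10 \right)}\right) = \left(\left(-11\right) \left(-33\right) + 3 \left(-27\right)\right) - 13 \left(-102 - -7\right) = \left(363 - 81\right) - 13 \left(-102 + \left(-3 + 10\right)\right) = 282 - 13 \left(-102 + 7\right) = 282 - -1235 = 282 + 1235 = 1517$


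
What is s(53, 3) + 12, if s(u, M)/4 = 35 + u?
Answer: 364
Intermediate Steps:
s(u, M) = 140 + 4*u (s(u, M) = 4*(35 + u) = 140 + 4*u)
s(53, 3) + 12 = (140 + 4*53) + 12 = (140 + 212) + 12 = 352 + 12 = 364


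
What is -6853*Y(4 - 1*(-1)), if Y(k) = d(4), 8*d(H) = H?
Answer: -6853/2 ≈ -3426.5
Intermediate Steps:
d(H) = H/8
Y(k) = ½ (Y(k) = (⅛)*4 = ½)
-6853*Y(4 - 1*(-1)) = -6853*½ = -6853/2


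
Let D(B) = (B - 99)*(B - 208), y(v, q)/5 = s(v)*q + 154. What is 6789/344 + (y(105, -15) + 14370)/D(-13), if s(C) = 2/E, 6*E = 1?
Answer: 10808743/532168 ≈ 20.311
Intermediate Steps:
E = ⅙ (E = (⅙)*1 = ⅙ ≈ 0.16667)
s(C) = 12 (s(C) = 2/(⅙) = 2*6 = 12)
y(v, q) = 770 + 60*q (y(v, q) = 5*(12*q + 154) = 5*(154 + 12*q) = 770 + 60*q)
D(B) = (-208 + B)*(-99 + B) (D(B) = (-99 + B)*(-208 + B) = (-208 + B)*(-99 + B))
6789/344 + (y(105, -15) + 14370)/D(-13) = 6789/344 + ((770 + 60*(-15)) + 14370)/(20592 + (-13)² - 307*(-13)) = 6789*(1/344) + ((770 - 900) + 14370)/(20592 + 169 + 3991) = 6789/344 + (-130 + 14370)/24752 = 6789/344 + 14240*(1/24752) = 6789/344 + 890/1547 = 10808743/532168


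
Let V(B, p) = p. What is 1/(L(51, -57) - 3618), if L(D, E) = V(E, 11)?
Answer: -1/3607 ≈ -0.00027724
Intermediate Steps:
L(D, E) = 11
1/(L(51, -57) - 3618) = 1/(11 - 3618) = 1/(-3607) = -1/3607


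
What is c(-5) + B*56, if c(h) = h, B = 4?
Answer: 219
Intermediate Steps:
c(-5) + B*56 = -5 + 4*56 = -5 + 224 = 219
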